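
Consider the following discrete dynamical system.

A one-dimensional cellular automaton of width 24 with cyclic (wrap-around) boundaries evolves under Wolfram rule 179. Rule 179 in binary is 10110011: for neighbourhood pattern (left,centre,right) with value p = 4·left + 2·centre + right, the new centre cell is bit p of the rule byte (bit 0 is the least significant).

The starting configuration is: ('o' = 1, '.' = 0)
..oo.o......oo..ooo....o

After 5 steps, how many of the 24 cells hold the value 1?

12

step 0: ..oo.o......oo..ooo....o
step 1: oo..o.oooooo..oo.o.oooo.
step 2: ..oo.o.oooo.oo..o.o.oo.o
step 3: oo..o.o.oo.o..oo.o.o..o.
step 4: ..oo.o.o..o.oo..o.o.oo.o
step 5: oo..o.o.oo.o..oo.o.o..o.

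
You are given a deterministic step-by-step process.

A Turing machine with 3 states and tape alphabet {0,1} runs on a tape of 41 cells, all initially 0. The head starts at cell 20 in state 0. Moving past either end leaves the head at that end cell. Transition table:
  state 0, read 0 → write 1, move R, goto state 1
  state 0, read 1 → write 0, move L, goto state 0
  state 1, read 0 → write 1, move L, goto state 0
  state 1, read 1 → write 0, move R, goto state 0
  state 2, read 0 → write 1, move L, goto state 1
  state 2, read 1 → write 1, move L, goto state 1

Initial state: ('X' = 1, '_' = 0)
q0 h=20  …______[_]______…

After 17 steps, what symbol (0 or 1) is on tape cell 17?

k=0  q0 h=20  …______[_]______…
k=1  q1 h=21  …_____X[_]______…
k=2  q0 h=20  …______[X]X_____…
k=3  q0 h=19  …______[_]_X____…
k=4  q1 h=20  …_____X[_]X_____…
k=5  q0 h=19  …______[X]XX____…
k=6  q0 h=18  …______[_]_XX___…
k=7  q1 h=19  …_____X[_]XX____…
k=8  q0 h=18  …______[X]XXX___…
k=9  q0 h=17  …______[_]_XXX__…
k=10  q1 h=18  …_____X[_]XXX___…
k=11  q0 h=17  …______[X]XXXX__…
k=12  q0 h=16  …______[_]_XXXX_…
k=13  q1 h=17  …_____X[_]XXXX__…
k=14  q0 h=16  …______[X]XXXXX_…
k=15  q0 h=15  …______[_]_XXXXX…
k=16  q1 h=16  …_____X[_]XXXXX_…
k=17  q0 h=15  …______[X]XXXXXX…

1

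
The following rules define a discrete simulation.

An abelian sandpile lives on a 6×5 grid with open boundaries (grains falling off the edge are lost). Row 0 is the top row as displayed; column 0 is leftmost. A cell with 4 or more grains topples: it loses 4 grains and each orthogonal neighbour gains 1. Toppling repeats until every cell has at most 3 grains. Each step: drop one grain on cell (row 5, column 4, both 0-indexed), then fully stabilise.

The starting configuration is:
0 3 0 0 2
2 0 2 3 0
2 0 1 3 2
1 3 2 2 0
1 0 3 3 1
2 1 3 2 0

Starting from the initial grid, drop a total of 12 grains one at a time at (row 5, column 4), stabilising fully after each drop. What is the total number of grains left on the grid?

47

t=0: 0 3 0 0 2
2 0 2 3 0
2 0 1 3 2
1 3 2 2 0
1 0 3 3 1
2 1 3 2 0
t=1: 0 3 0 0 2
2 0 2 3 0
2 0 1 3 2
1 3 2 2 0
1 0 3 3 1
2 1 3 2 1
t=2: 0 3 0 0 2
2 0 2 3 0
2 0 1 3 2
1 3 2 2 0
1 0 3 3 1
2 1 3 2 2
t=3: 0 3 0 0 2
2 0 2 3 0
2 0 1 3 2
1 3 2 2 0
1 0 3 3 1
2 1 3 2 3
t=4: 0 3 0 0 2
2 0 2 3 0
2 0 1 3 2
1 3 2 2 0
1 0 3 3 2
2 1 3 3 0
t=5: 0 3 0 0 2
2 0 2 3 0
2 0 1 3 2
1 3 2 2 0
1 0 3 3 2
2 1 3 3 1
t=6: 0 3 0 0 2
2 0 2 3 0
2 0 1 3 2
1 3 2 2 0
1 0 3 3 2
2 1 3 3 2
t=7: 0 3 0 0 2
2 0 2 3 0
2 0 1 3 2
1 3 2 2 0
1 0 3 3 2
2 1 3 3 3
t=8: 0 3 0 0 2
2 0 2 3 0
2 0 1 3 2
1 3 3 3 1
1 1 1 2 0
2 2 1 2 2
t=9: 0 3 0 0 2
2 0 2 3 0
2 0 1 3 2
1 3 3 3 1
1 1 1 2 0
2 2 1 2 3
t=10: 0 3 0 0 2
2 0 2 3 0
2 0 1 3 2
1 3 3 3 1
1 1 1 2 1
2 2 1 3 0
t=11: 0 3 0 0 2
2 0 2 3 0
2 0 1 3 2
1 3 3 3 1
1 1 1 2 1
2 2 1 3 1
t=12: 0 3 0 0 2
2 0 2 3 0
2 0 1 3 2
1 3 3 3 1
1 1 1 2 1
2 2 1 3 2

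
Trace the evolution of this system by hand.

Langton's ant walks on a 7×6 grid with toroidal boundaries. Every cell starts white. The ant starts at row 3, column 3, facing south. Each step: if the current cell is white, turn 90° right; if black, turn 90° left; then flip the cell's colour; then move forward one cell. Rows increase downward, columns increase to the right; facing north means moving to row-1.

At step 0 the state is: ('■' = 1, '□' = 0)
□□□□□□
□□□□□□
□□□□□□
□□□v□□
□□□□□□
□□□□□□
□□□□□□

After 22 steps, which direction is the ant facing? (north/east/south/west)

south

[0] □□□□□□
□□□□□□
□□□□□□
□□□v□□
□□□□□□
□□□□□□
□□□□□□
[1] □□□□□□
□□□□□□
□□□□□□
□□<■□□
□□□□□□
□□□□□□
□□□□□□
[2] □□□□□□
□□□□□□
□□^□□□
□□■■□□
□□□□□□
□□□□□□
□□□□□□
[3] □□□□□□
□□□□□□
□□■>□□
□□■■□□
□□□□□□
□□□□□□
□□□□□□
[4] □□□□□□
□□□□□□
□□■■□□
□□■v□□
□□□□□□
□□□□□□
□□□□□□
[5] □□□□□□
□□□□□□
□□■■□□
□□■□>□
□□□□□□
□□□□□□
□□□□□□
[6] □□□□□□
□□□□□□
□□■■□□
□□■□■□
□□□□v□
□□□□□□
□□□□□□
[7] □□□□□□
□□□□□□
□□■■□□
□□■□■□
□□□<■□
□□□□□□
□□□□□□
[8] □□□□□□
□□□□□□
□□■■□□
□□■^■□
□□□■■□
□□□□□□
□□□□□□
[9] □□□□□□
□□□□□□
□□■■□□
□□■■>□
□□□■■□
□□□□□□
□□□□□□
[10] □□□□□□
□□□□□□
□□■■^□
□□■■□□
□□□■■□
□□□□□□
□□□□□□
[11] □□□□□□
□□□□□□
□□■■■>
□□■■□□
□□□■■□
□□□□□□
□□□□□□
[12] □□□□□□
□□□□□□
□□■■■■
□□■■□v
□□□■■□
□□□□□□
□□□□□□
[13] □□□□□□
□□□□□□
□□■■■■
□□■■<■
□□□■■□
□□□□□□
□□□□□□
[14] □□□□□□
□□□□□□
□□■■^■
□□■■■■
□□□■■□
□□□□□□
□□□□□□
[15] □□□□□□
□□□□□□
□□■<□■
□□■■■■
□□□■■□
□□□□□□
□□□□□□
[16] □□□□□□
□□□□□□
□□■□□■
□□■v■■
□□□■■□
□□□□□□
□□□□□□
[17] □□□□□□
□□□□□□
□□■□□■
□□■□>■
□□□■■□
□□□□□□
□□□□□□
[18] □□□□□□
□□□□□□
□□■□^■
□□■□□■
□□□■■□
□□□□□□
□□□□□□
[19] □□□□□□
□□□□□□
□□■□■>
□□■□□■
□□□■■□
□□□□□□
□□□□□□
[20] □□□□□□
□□□□□^
□□■□■□
□□■□□■
□□□■■□
□□□□□□
□□□□□□
[21] □□□□□□
>□□□□■
□□■□■□
□□■□□■
□□□■■□
□□□□□□
□□□□□□
[22] □□□□□□
■□□□□■
v□■□■□
□□■□□■
□□□■■□
□□□□□□
□□□□□□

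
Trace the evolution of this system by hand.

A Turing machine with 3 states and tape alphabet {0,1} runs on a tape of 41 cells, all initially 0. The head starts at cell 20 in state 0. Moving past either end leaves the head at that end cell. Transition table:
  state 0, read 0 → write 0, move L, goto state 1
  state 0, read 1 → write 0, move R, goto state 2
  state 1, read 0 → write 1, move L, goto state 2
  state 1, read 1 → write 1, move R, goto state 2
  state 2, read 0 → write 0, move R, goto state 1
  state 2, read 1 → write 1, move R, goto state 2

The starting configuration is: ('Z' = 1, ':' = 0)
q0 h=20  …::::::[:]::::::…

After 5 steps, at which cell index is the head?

21

gen 0: q0 h=20  …::::::[:]::::::…
gen 1: q1 h=19  …::::::[:]::::::…
gen 2: q2 h=18  …::::::[:]Z:::::…
gen 3: q1 h=19  …::::::[Z]::::::…
gen 4: q2 h=20  …:::::Z[:]::::::…
gen 5: q1 h=21  …::::Z:[:]::::::…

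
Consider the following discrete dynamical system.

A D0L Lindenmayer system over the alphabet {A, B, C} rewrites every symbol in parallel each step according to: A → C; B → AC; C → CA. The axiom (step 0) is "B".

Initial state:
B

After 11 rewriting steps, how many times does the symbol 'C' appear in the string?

144

gen 0: B
gen 1: AC
gen 2: CCA
gen 3: CACAC
gen 4: CACCACCA
gen 5: CACCACACCACAC
gen 6: CACCACACCACCACACCACCA
gen 7: CACCACACCACCACACCACACCACCACACCACAC
gen 8: CACCACACCACCACACCACACCACCACACCACCACACCACACCACCACACCACCA
gen 9: CACCACACCACCACACCACACCACCACACCACCACACCACACCACCACACCACACCACCACACCACCACACCACACCACCACACCACAC
gen 10: CACCACACCACCACACCACACCACCACACCACCACACCACACCACCACACCACACCAC…CCACACCACACCACCACACCACACCACCACACCACCACACCACACCACCACACCACCA  (len 144)
gen 11: CACCACACCACCACACCACACCACCACACCACCACACCACACCACCACACCACACCAC…CCACACCACACCACCACACCACACCACCACACCACCACACCACACCACCACACCACAC  (len 233)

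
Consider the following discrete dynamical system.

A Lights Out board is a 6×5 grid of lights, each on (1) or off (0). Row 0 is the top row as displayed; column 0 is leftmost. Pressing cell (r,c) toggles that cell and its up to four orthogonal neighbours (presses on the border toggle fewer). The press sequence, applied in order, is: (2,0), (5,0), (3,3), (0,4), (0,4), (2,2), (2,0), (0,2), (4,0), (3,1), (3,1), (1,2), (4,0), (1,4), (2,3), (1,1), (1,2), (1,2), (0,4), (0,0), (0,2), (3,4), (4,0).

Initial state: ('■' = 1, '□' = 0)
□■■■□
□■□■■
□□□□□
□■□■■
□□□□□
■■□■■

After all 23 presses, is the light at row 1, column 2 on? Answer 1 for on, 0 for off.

1

0) □■■■□
□■□■■
□□□□□
□■□■■
□□□□□
■■□■■
1) □■■■□
■■□■■
■■□□□
■■□■■
□□□□□
■■□■■
2) □■■■□
■■□■■
■■□□□
■■□■■
■□□□□
□□□■■
3) □■■■□
■■□■■
■■□■□
■■■□□
■□□■□
□□□■■
4) □■■□■
■■□■□
■■□■□
■■■□□
■□□■□
□□□■■
5) □■■■□
■■□■■
■■□■□
■■■□□
■□□■□
□□□■■
6) □■■■□
■■■■■
■□■□□
■■□□□
■□□■□
□□□■■
7) □■■■□
□■■■■
□■■□□
□■□□□
■□□■□
□□□■■
8) □□□□□
□■□■■
□■■□□
□■□□□
■□□■□
□□□■■
9) □□□□□
□■□■■
□■■□□
■■□□□
□■□■□
■□□■■
10) □□□□□
□■□■■
□□■□□
□□■□□
□□□■□
■□□■■
11) □□□□□
□■□■■
□■■□□
■■□□□
□■□■□
■□□■■
12) □□■□□
□□■□■
□■□□□
■■□□□
□■□■□
■□□■■
13) □□■□□
□□■□■
□■□□□
□■□□□
■□□■□
□□□■■
14) □□■□■
□□■■□
□■□□■
□■□□□
■□□■□
□□□■■
15) □□■□■
□□■□□
□■■■□
□■□■□
■□□■□
□□□■■
16) □■■□■
■■□□□
□□■■□
□■□■□
■□□■□
□□□■■
17) □■□□■
■□■■□
□□□■□
□■□■□
■□□■□
□□□■■
18) □■■□■
■■□□□
□□■■□
□■□■□
■□□■□
□□□■■
19) □■■■□
■■□□■
□□■■□
□■□■□
■□□■□
□□□■■
20) ■□■■□
□■□□■
□□■■□
□■□■□
■□□■□
□□□■■
21) ■■□□□
□■■□■
□□■■□
□■□■□
■□□■□
□□□■■
22) ■■□□□
□■■□■
□□■■■
□■□□■
■□□■■
□□□■■
23) ■■□□□
□■■□■
□□■■■
■■□□■
□■□■■
■□□■■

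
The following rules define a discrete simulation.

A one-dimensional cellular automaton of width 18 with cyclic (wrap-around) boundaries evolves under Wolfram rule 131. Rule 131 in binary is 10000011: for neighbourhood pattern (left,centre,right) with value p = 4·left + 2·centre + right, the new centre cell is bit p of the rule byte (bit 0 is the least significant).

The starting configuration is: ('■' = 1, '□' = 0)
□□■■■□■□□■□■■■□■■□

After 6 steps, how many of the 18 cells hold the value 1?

10

step 0: □□■■■□■□□■□■■■□■■□
step 1: ■■□■□□□□■□□□■□□□□□
step 2: □□□□□■■■□□■■□□■■■■
step 3: □■■■■□■□□■□□□■□■■□
step 4: ■□■■□□□□■□□■■□□□□□
step 5: □□□□□■■■□□■□□□■■■■
step 6: □■■■■□■□□■□□■■□■■□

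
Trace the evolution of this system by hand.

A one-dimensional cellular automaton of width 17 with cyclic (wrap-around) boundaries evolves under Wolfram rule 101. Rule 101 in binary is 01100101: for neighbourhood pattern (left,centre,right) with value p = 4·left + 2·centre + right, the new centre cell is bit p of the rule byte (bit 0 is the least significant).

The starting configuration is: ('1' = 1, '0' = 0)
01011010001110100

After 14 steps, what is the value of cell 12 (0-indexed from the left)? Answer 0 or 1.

1

k=0  01011010001110100
k=1  01101110100011101
k=2  10110011101000111
k=3  11010000111010000
k=4  01110110001110110
k=5  00011010100011010
k=6  11001111101001110
k=7  01000000111000011
k=8  11011110001011001
k=9  01100010101101000
k=10  00101011110111011
k=11  00111100011001101
k=12  00000101001000111
k=13  01110111001010001
k=14  10011001001110101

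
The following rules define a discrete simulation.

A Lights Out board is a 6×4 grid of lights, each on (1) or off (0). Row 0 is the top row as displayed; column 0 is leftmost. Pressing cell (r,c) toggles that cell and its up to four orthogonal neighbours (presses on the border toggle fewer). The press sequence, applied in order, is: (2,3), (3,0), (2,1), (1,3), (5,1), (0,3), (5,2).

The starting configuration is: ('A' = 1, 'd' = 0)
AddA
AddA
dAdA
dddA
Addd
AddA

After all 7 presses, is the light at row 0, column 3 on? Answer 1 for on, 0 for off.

k=0  AddA
AddA
dAdA
dddA
Addd
AddA
k=1  AddA
Addd
dAAd
dddd
Addd
AddA
k=2  AddA
Addd
AAAd
AAdd
dddd
AddA
k=3  AddA
AAdd
dddd
Addd
dddd
AddA
k=4  Addd
AAAA
dddA
Addd
dddd
AddA
k=5  Addd
AAAA
dddA
Addd
dAdd
dAAA
k=6  AdAA
AAAd
dddA
Addd
dAdd
dAAA
k=7  AdAA
AAAd
dddA
Addd
dAAd
dddd

1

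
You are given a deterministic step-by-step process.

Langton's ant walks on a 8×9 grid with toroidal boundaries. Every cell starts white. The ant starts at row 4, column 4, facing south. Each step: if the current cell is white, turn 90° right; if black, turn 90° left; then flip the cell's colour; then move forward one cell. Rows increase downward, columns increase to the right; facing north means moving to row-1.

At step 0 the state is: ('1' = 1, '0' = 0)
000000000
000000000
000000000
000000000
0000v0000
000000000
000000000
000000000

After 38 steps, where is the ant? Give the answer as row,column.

0) 000000000
000000000
000000000
000000000
0000v0000
000000000
000000000
000000000
1) 000000000
000000000
000000000
000000000
000<10000
000000000
000000000
000000000
2) 000000000
000000000
000000000
000^00000
000110000
000000000
000000000
000000000
3) 000000000
000000000
000000000
0001>0000
000110000
000000000
000000000
000000000
4) 000000000
000000000
000000000
000110000
0001v0000
000000000
000000000
000000000
5) 000000000
000000000
000000000
000110000
00010>000
000000000
000000000
000000000
6) 000000000
000000000
000000000
000110000
000101000
00000v000
000000000
000000000
7) 000000000
000000000
000000000
000110000
000101000
0000<1000
000000000
000000000
8) 000000000
000000000
000000000
000110000
0001^1000
000011000
000000000
000000000
9) 000000000
000000000
000000000
000110000
00011>000
000011000
000000000
000000000
10) 000000000
000000000
000000000
00011^000
000110000
000011000
000000000
000000000
11) 000000000
000000000
000000000
000111>00
000110000
000011000
000000000
000000000
12) 000000000
000000000
000000000
000111100
000110v00
000011000
000000000
000000000
13) 000000000
000000000
000000000
000111100
00011<100
000011000
000000000
000000000
14) 000000000
000000000
000000000
00011^100
000111100
000011000
000000000
000000000
15) 000000000
000000000
000000000
0001<0100
000111100
000011000
000000000
000000000
16) 000000000
000000000
000000000
000100100
0001v1100
000011000
000000000
000000000
17) 000000000
000000000
000000000
000100100
00010>100
000011000
000000000
000000000
18) 000000000
000000000
000000000
00010^100
000100100
000011000
000000000
000000000
19) 000000000
000000000
000000000
000101>00
000100100
000011000
000000000
000000000
20) 000000000
000000000
000000^00
000101000
000100100
000011000
000000000
000000000
21) 000000000
000000000
0000001>0
000101000
000100100
000011000
000000000
000000000
22) 000000000
000000000
000000110
0001010v0
000100100
000011000
000000000
000000000
23) 000000000
000000000
000000110
000101<10
000100100
000011000
000000000
000000000
24) 000000000
000000000
000000^10
000101110
000100100
000011000
000000000
000000000
25) 000000000
000000000
00000<010
000101110
000100100
000011000
000000000
000000000
26) 000000000
00000^000
000001010
000101110
000100100
000011000
000000000
000000000
27) 000000000
000001>00
000001010
000101110
000100100
000011000
000000000
000000000
28) 000000000
000001100
000001v10
000101110
000100100
000011000
000000000
000000000
29) 000000000
000001100
00000<110
000101110
000100100
000011000
000000000
000000000
30) 000000000
000001100
000000110
00010v110
000100100
000011000
000000000
000000000
31) 000000000
000001100
000000110
000100>10
000100100
000011000
000000000
000000000
32) 000000000
000001100
000000^10
000100010
000100100
000011000
000000000
000000000
33) 000000000
000001100
00000<010
000100010
000100100
000011000
000000000
000000000
34) 000000000
00000^100
000001010
000100010
000100100
000011000
000000000
000000000
35) 000000000
0000<0100
000001010
000100010
000100100
000011000
000000000
000000000
36) 0000^0000
000010100
000001010
000100010
000100100
000011000
000000000
000000000
37) 00001>000
000010100
000001010
000100010
000100100
000011000
000000000
000000000
38) 000011000
00001v100
000001010
000100010
000100100
000011000
000000000
000000000

1,5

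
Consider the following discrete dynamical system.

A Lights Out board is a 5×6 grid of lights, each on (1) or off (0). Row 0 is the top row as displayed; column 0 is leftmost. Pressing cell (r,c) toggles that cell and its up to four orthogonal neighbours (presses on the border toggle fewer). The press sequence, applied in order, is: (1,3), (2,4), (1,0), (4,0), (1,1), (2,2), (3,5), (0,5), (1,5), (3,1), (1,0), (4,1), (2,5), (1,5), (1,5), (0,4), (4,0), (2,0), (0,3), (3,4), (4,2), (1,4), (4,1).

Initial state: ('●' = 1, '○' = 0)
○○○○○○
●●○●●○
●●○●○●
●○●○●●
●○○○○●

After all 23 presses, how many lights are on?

16

gen 0: ○○○○○○
●●○●●○
●●○●○●
●○●○●●
●○○○○●
gen 1: ○○○●○○
●●●○○○
●●○○○●
●○●○●●
●○○○○●
gen 2: ○○○●○○
●●●○●○
●●○●●○
●○●○○●
●○○○○●
gen 3: ●○○●○○
○○●○●○
○●○●●○
●○●○○●
●○○○○●
gen 4: ●○○●○○
○○●○●○
○●○●●○
○○●○○●
○●○○○●
gen 5: ●●○●○○
●●○○●○
○○○●●○
○○●○○●
○●○○○●
gen 6: ●●○●○○
●●●○●○
○●●○●○
○○○○○●
○●○○○●
gen 7: ●●○●○○
●●●○●○
○●●○●●
○○○○●○
○●○○○○
gen 8: ●●○●●●
●●●○●●
○●●○●●
○○○○●○
○●○○○○
gen 9: ●●○●●○
●●●○○○
○●●○●○
○○○○●○
○●○○○○
gen 10: ●●○●●○
●●●○○○
○○●○●○
●●●○●○
○○○○○○
gen 11: ○●○●●○
○○●○○○
●○●○●○
●●●○●○
○○○○○○
gen 12: ○●○●●○
○○●○○○
●○●○●○
●○●○●○
●●●○○○
gen 13: ○●○●●○
○○●○○●
●○●○○●
●○●○●●
●●●○○○
gen 14: ○●○●●●
○○●○●○
●○●○○○
●○●○●●
●●●○○○
gen 15: ○●○●●○
○○●○○●
●○●○○●
●○●○●●
●●●○○○
gen 16: ○●○○○●
○○●○●●
●○●○○●
●○●○●●
●●●○○○
gen 17: ○●○○○●
○○●○●●
●○●○○●
○○●○●●
○○●○○○
gen 18: ○●○○○●
●○●○●●
○●●○○●
●○●○●●
○○●○○○
gen 19: ○●●●●●
●○●●●●
○●●○○●
●○●○●●
○○●○○○
gen 20: ○●●●●●
●○●●●●
○●●○●●
●○●●○○
○○●○●○
gen 21: ○●●●●●
●○●●●●
○●●○●●
●○○●○○
○●○●●○
gen 22: ○●●●○●
●○●○○○
○●●○○●
●○○●○○
○●○●●○
gen 23: ○●●●○●
●○●○○○
○●●○○●
●●○●○○
●○●●●○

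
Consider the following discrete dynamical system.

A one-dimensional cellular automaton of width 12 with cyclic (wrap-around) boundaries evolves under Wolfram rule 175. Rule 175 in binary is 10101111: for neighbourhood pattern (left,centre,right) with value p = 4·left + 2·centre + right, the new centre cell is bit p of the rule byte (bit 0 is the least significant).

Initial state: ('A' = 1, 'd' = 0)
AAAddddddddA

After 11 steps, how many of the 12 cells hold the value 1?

gen 0: AAAddddddddA
gen 1: AAddAAAAAAAA
gen 2: AddAAAAAAAAA
gen 3: ddAAAAAAAAAA
gen 4: dAAAAAAAAAAd
gen 5: AAAAAAAAAAdd
gen 6: AAAAAAAAAddA
gen 7: AAAAAAAAddAA
gen 8: AAAAAAAddAAA
gen 9: AAAAAAddAAAA
gen 10: AAAAAddAAAAA
gen 11: AAAAddAAAAAA

10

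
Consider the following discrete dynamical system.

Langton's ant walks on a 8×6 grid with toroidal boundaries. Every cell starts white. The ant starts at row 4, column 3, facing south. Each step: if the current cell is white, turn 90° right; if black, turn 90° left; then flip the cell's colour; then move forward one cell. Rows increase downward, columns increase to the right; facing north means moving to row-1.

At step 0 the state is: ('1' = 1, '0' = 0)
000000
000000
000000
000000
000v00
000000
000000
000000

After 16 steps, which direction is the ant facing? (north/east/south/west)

south

0) 000000
000000
000000
000000
000v00
000000
000000
000000
1) 000000
000000
000000
000000
00<100
000000
000000
000000
2) 000000
000000
000000
00^000
001100
000000
000000
000000
3) 000000
000000
000000
001>00
001100
000000
000000
000000
4) 000000
000000
000000
001100
001v00
000000
000000
000000
5) 000000
000000
000000
001100
0010>0
000000
000000
000000
6) 000000
000000
000000
001100
001010
0000v0
000000
000000
7) 000000
000000
000000
001100
001010
000<10
000000
000000
8) 000000
000000
000000
001100
001^10
000110
000000
000000
9) 000000
000000
000000
001100
0011>0
000110
000000
000000
10) 000000
000000
000000
0011^0
001100
000110
000000
000000
11) 000000
000000
000000
00111>
001100
000110
000000
000000
12) 000000
000000
000000
001111
00110v
000110
000000
000000
13) 000000
000000
000000
001111
0011<1
000110
000000
000000
14) 000000
000000
000000
0011^1
001111
000110
000000
000000
15) 000000
000000
000000
001<01
001111
000110
000000
000000
16) 000000
000000
000000
001001
001v11
000110
000000
000000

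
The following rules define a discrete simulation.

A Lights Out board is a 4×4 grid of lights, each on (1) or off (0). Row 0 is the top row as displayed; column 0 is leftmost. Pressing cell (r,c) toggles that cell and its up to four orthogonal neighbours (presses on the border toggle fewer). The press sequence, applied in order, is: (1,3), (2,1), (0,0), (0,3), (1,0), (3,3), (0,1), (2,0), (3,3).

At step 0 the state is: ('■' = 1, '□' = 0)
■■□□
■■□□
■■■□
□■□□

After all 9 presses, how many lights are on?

gen 0: ■■□□
■■□□
■■■□
□■□□
gen 1: ■■□■
■■■■
■■■■
□■□□
gen 2: ■■□■
■□■■
□□□■
□□□□
gen 3: □□□■
□□■■
□□□■
□□□□
gen 4: □□■□
□□■□
□□□■
□□□□
gen 5: ■□■□
■■■□
■□□■
□□□□
gen 6: ■□■□
■■■□
■□□□
□□■■
gen 7: □■□□
■□■□
■□□□
□□■■
gen 8: □■□□
□□■□
□■□□
■□■■
gen 9: □■□□
□□■□
□■□■
■□□□

5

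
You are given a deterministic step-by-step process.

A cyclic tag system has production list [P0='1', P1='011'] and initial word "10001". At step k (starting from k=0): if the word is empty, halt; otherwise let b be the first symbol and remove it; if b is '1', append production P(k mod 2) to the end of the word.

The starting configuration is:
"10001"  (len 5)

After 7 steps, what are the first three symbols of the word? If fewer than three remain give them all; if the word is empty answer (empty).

011

0) "10001"  (len 5)
1) "00011"  (len 5)
2) "0011"  (len 4)
3) "011"  (len 3)
4) "11"  (len 2)
5) "11"  (len 2)
6) "1011"  (len 4)
7) "0111"  (len 4)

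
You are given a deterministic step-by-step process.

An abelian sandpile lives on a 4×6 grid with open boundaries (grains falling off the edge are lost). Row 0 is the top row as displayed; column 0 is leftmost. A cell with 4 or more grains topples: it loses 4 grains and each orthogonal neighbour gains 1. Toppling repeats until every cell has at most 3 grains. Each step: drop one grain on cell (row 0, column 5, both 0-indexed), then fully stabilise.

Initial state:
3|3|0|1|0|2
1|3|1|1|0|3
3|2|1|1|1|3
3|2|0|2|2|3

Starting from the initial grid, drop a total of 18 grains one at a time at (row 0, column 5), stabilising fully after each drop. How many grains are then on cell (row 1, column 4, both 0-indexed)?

0) 3|3|0|1|0|2
1|3|1|1|0|3
3|2|1|1|1|3
3|2|0|2|2|3
1) 3|3|0|1|0|3
1|3|1|1|0|3
3|2|1|1|1|3
3|2|0|2|2|3
2) 3|3|0|1|1|1
1|3|1|1|1|1
3|2|1|1|2|1
3|2|0|2|3|0
3) 3|3|0|1|1|2
1|3|1|1|1|1
3|2|1|1|2|1
3|2|0|2|3|0
4) 3|3|0|1|1|3
1|3|1|1|1|1
3|2|1|1|2|1
3|2|0|2|3|0
5) 3|3|0|1|2|0
1|3|1|1|1|2
3|2|1|1|2|1
3|2|0|2|3|0
6) 3|3|0|1|2|1
1|3|1|1|1|2
3|2|1|1|2|1
3|2|0|2|3|0
7) 3|3|0|1|2|2
1|3|1|1|1|2
3|2|1|1|2|1
3|2|0|2|3|0
8) 3|3|0|1|2|3
1|3|1|1|1|2
3|2|1|1|2|1
3|2|0|2|3|0
9) 3|3|0|1|3|0
1|3|1|1|1|3
3|2|1|1|2|1
3|2|0|2|3|0
10) 3|3|0|1|3|1
1|3|1|1|1|3
3|2|1|1|2|1
3|2|0|2|3|0
11) 3|3|0|1|3|2
1|3|1|1|1|3
3|2|1|1|2|1
3|2|0|2|3|0
12) 3|3|0|1|3|3
1|3|1|1|1|3
3|2|1|1|2|1
3|2|0|2|3|0
13) 3|3|0|2|0|2
1|3|1|1|3|0
3|2|1|1|2|2
3|2|0|2|3|0
14) 3|3|0|2|0|3
1|3|1|1|3|0
3|2|1|1|2|2
3|2|0|2|3|0
15) 3|3|0|2|1|0
1|3|1|1|3|1
3|2|1|1|2|2
3|2|0|2|3|0
16) 3|3|0|2|1|1
1|3|1|1|3|1
3|2|1|1|2|2
3|2|0|2|3|0
17) 3|3|0|2|1|2
1|3|1|1|3|1
3|2|1|1|2|2
3|2|0|2|3|0
18) 3|3|0|2|1|3
1|3|1|1|3|1
3|2|1|1|2|2
3|2|0|2|3|0

3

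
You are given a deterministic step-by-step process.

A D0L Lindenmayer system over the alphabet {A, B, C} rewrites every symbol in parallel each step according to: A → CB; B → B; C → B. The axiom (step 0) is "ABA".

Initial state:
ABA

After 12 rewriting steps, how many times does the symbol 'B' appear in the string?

5

k=0  ABA
k=1  CBBCB
k=2  BBBBB
k=3  BBBBB
k=4  BBBBB
k=5  BBBBB
k=6  BBBBB
k=7  BBBBB
k=8  BBBBB
k=9  BBBBB
k=10  BBBBB
k=11  BBBBB
k=12  BBBBB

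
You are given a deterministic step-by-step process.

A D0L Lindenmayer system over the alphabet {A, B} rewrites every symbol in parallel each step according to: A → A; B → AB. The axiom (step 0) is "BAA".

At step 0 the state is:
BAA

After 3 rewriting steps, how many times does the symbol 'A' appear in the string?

[0] BAA
[1] ABAA
[2] AABAA
[3] AAABAA

5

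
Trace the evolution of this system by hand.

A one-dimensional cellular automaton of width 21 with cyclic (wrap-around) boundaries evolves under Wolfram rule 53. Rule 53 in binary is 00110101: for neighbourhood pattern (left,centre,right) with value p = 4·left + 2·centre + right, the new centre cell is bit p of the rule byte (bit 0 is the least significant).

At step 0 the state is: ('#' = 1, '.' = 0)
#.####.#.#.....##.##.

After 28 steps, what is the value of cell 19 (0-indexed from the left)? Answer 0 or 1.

0

0) #.####.#.#.....##.##.
1) ##....########...#..#
2) ..###.........##.##..
3) #....########...#..##
4) .###.........##.##...
5) ....########...#..###
6) ###.........##.##....
7) ...########...#..###.
8) ##.........##.##....#
9) ..########...#..###..
10) #.........##.##....##
11) .########...#..###...
12) .........##.##....###
13) ########...#..###....
14) ........##.##....###.
15) #######...#..###....#
16) .......##.##....###..
17) ######...#..###....##
18) ......##.##....###...
19) #####...#..###....###
20) .....##.##....###....
21) ####...#..###....####
22) ....##.##....###.....
23) ###...#..###....#####
24) ...##.##....###......
25) ##...#..###....######
26) ..##.##....###.......
27) #...#..###....#######
28) .##.##....###........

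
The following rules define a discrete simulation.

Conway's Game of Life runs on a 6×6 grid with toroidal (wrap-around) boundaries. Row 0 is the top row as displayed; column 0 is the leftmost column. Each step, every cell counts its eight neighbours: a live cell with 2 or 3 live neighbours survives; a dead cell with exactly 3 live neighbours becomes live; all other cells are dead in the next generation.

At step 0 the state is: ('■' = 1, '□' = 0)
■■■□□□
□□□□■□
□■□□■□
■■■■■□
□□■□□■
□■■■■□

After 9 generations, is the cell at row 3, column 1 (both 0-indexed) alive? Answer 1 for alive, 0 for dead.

0) ■■■□□□
□□□□■□
□■□□■□
■■■■■□
□□■□□■
□■■■■□
1) ■□□□■■
■□■■□■
■■□□■□
■□□□■□
□□□□□■
□□□□■■
2) □■□□□□
□□■■□□
□□■□■□
■■□□■□
■□□□□□
□□□□□□
3) □□■□□□
□■■■□□
□□■□■■
■■□■□□
■■□□□■
□□□□□□
4) □■■■□□
□■□□■□
□□□□■■
□□□■□□
□■■□□■
■■□□□□
5) □□□■□□
■■□□■■
□□□■■■
■□■■□■
□■■□□□
□□□■□□
6) ■□■■□■
■□■□□□
□□□□□□
■□□□□■
■■□□■□
□□□■□□
7) ■□■■■■
■□■■□■
■■□□□■
■■□□□■
■■□□■□
□□□■□□
8) ■□□□□□
□□□□□□
□□□□□□
□□■□■□
□■■□■□
□□□□□□
9) □□□□□□
□□□□□□
□□□□□□
□■■□□□
□■■□□□
□■□□□□

1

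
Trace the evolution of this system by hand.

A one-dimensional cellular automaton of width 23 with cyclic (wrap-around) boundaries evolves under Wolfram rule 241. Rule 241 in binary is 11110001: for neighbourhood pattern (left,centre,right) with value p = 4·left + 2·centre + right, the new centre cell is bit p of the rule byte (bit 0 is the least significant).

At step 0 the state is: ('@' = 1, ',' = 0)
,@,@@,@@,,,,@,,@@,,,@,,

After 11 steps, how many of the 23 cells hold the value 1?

13

step 0: ,@,@@,@@,,,,@,,@@,,,@,,
step 1: ,,@,@@,@@@@,,@,,@@@,,@@
step 2: @,,@,@@,@@@@,,@,,@@@,,@
step 3: @@,,@,@@,@@@@,,@,,@@@,,
step 4: ,@@,,@,@@,@@@@,,@,,@@@,
step 5: ,,@@,,@,@@,@@@@,,@,,@@@
step 6: @,,@@,,@,@@,@@@@,,@,,@@
step 7: @@,,@@,,@,@@,@@@@,,@,,@
step 8: @@@,,@@,,@,@@,@@@@,,@,,
step 9: ,@@@,,@@,,@,@@,@@@@,,@,
step 10: ,,@@@,,@@,,@,@@,@@@@,,@
step 11: @,,@@@,,@@,,@,@@,@@@@,,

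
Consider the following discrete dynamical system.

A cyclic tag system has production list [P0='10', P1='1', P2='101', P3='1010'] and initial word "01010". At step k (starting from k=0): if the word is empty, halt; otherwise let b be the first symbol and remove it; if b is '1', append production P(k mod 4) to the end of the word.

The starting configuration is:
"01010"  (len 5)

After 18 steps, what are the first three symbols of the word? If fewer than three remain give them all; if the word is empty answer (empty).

step 0: "01010"  (len 5)
step 1: "1010"  (len 4)
step 2: "0101"  (len 4)
step 3: "101"  (len 3)
step 4: "011010"  (len 6)
step 5: "11010"  (len 5)
step 6: "10101"  (len 5)
step 7: "0101101"  (len 7)
step 8: "101101"  (len 6)
step 9: "0110110"  (len 7)
step 10: "110110"  (len 6)
step 11: "10110101"  (len 8)
step 12: "01101011010"  (len 11)
step 13: "1101011010"  (len 10)
step 14: "1010110101"  (len 10)
step 15: "010110101101"  (len 12)
step 16: "10110101101"  (len 11)
step 17: "011010110110"  (len 12)
step 18: "11010110110"  (len 11)

110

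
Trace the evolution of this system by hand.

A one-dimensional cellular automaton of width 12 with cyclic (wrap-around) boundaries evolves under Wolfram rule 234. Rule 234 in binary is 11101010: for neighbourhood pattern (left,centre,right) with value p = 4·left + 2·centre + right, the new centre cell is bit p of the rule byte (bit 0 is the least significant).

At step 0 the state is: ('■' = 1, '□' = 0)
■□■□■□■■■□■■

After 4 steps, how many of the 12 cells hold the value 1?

12

0) ■□■□■□■■■□■■
1) ■■□■□■■■■■■■
2) ■■■□■■■■■■■■
3) ■■■■■■■■■■■■
4) ■■■■■■■■■■■■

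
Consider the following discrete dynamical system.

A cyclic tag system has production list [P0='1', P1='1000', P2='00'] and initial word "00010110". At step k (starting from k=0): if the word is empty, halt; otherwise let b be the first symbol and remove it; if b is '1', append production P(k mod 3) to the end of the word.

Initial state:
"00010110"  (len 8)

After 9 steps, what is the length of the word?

5

[0] "00010110"  (len 8)
[1] "0010110"  (len 7)
[2] "010110"  (len 6)
[3] "10110"  (len 5)
[4] "01101"  (len 5)
[5] "1101"  (len 4)
[6] "10100"  (len 5)
[7] "01001"  (len 5)
[8] "1001"  (len 4)
[9] "00100"  (len 5)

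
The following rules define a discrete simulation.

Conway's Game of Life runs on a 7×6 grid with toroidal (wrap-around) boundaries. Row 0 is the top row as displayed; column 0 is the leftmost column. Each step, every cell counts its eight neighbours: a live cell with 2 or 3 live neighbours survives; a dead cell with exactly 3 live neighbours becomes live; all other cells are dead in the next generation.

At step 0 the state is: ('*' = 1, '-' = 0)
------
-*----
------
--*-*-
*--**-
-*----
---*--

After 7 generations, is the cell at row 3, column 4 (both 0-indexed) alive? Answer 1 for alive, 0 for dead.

0

0) ------
-*----
------
--*-*-
*--**-
-*----
---*--
1) ------
------
------
----**
-*****
--***-
------
2) ------
------
------
*-*--*
**----
-*---*
---*--
3) ------
------
------
*----*
--*---
-**---
------
4) ------
------
------
------
*-*---
-**---
------
5) ------
------
------
------
--*---
-**---
------
6) ------
------
------
------
-**---
-**---
------
7) ------
------
------
------
-**---
-**---
------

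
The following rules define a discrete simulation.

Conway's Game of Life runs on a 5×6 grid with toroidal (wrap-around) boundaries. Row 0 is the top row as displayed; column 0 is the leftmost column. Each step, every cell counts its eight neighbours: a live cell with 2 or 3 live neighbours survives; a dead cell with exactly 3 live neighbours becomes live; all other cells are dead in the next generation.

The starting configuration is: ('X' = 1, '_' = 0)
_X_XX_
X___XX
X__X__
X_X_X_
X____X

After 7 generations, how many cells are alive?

t=0: _X_XX_
X___XX
X__X__
X_X_X_
X____X
t=1: _X_X__
XXX___
X__X__
X__XX_
X_X___
t=2: ___X__
X__X__
X__XX_
X_XXX_
X_X_XX
t=3: XXXX__
__XX_X
X_____
X_X___
X_X___
t=4: X___XX
___XXX
X_XX_X
X____X
X____X
t=5: ___X__
_XX___
_XXX__
______
_X____
t=6: _X____
_X____
_X_X__
_X____
______
t=7: ______
XX____
XX____
__X___
______

5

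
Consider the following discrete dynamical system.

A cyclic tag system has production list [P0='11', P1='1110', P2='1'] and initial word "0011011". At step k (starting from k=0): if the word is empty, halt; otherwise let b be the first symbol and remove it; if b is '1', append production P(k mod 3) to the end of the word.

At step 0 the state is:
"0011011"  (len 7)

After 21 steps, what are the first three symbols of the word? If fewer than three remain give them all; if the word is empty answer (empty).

[0] "0011011"  (len 7)
[1] "011011"  (len 6)
[2] "11011"  (len 5)
[3] "10111"  (len 5)
[4] "011111"  (len 6)
[5] "11111"  (len 5)
[6] "11111"  (len 5)
[7] "111111"  (len 6)
[8] "111111110"  (len 9)
[9] "111111101"  (len 9)
[10] "1111110111"  (len 10)
[11] "1111101111110"  (len 13)
[12] "1111011111101"  (len 13)
[13] "11101111110111"  (len 14)
[14] "11011111101111110"  (len 17)
[15] "10111111011111101"  (len 17)
[16] "011111101111110111"  (len 18)
[17] "11111101111110111"  (len 17)
[18] "11111011111101111"  (len 17)
[19] "111101111110111111"  (len 18)
[20] "111011111101111111110"  (len 21)
[21] "110111111011111111101"  (len 21)

110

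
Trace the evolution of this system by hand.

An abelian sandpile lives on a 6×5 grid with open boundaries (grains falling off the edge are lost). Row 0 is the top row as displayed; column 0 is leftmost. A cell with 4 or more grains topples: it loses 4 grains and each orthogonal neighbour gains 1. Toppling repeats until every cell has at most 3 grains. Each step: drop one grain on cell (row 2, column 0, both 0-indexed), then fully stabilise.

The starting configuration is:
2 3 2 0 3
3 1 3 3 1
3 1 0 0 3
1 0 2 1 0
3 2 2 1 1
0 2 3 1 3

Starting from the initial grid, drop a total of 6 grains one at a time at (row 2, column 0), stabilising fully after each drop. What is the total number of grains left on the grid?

t=0: 2 3 2 0 3
3 1 3 3 1
3 1 0 0 3
1 0 2 1 0
3 2 2 1 1
0 2 3 1 3
t=1: 3 3 2 0 3
0 2 3 3 1
1 2 0 0 3
2 0 2 1 0
3 2 2 1 1
0 2 3 1 3
t=2: 3 3 2 0 3
0 2 3 3 1
2 2 0 0 3
2 0 2 1 0
3 2 2 1 1
0 2 3 1 3
t=3: 3 3 2 0 3
0 2 3 3 1
3 2 0 0 3
2 0 2 1 0
3 2 2 1 1
0 2 3 1 3
t=4: 3 3 2 0 3
1 2 3 3 1
0 3 0 0 3
3 0 2 1 0
3 2 2 1 1
0 2 3 1 3
t=5: 3 3 2 0 3
1 2 3 3 1
1 3 0 0 3
3 0 2 1 0
3 2 2 1 1
0 2 3 1 3
t=6: 3 3 2 0 3
1 2 3 3 1
2 3 0 0 3
3 0 2 1 0
3 2 2 1 1
0 2 3 1 3

53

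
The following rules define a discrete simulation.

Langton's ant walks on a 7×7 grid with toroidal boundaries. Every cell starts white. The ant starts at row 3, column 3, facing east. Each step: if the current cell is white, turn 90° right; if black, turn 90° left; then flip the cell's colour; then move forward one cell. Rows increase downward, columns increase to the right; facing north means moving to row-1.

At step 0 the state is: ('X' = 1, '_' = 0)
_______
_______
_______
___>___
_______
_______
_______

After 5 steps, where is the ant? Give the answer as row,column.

2,3

0) _______
_______
_______
___>___
_______
_______
_______
1) _______
_______
_______
___X___
___v___
_______
_______
2) _______
_______
_______
___X___
__<X___
_______
_______
3) _______
_______
_______
__^X___
__XX___
_______
_______
4) _______
_______
_______
__X>___
__XX___
_______
_______
5) _______
_______
___^___
__X____
__XX___
_______
_______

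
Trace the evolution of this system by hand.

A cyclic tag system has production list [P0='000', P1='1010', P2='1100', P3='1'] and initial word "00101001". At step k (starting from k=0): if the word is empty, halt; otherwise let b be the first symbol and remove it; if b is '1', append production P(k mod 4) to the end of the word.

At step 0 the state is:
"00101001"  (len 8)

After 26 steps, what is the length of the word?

k=0  "00101001"  (len 8)
k=1  "0101001"  (len 7)
k=2  "101001"  (len 6)
k=3  "010011100"  (len 9)
k=4  "10011100"  (len 8)
k=5  "0011100000"  (len 10)
k=6  "011100000"  (len 9)
k=7  "11100000"  (len 8)
k=8  "11000001"  (len 8)
k=9  "1000001000"  (len 10)
k=10  "0000010001010"  (len 13)
k=11  "000010001010"  (len 12)
k=12  "00010001010"  (len 11)
k=13  "0010001010"  (len 10)
k=14  "010001010"  (len 9)
k=15  "10001010"  (len 8)
k=16  "00010101"  (len 8)
k=17  "0010101"  (len 7)
k=18  "010101"  (len 6)
k=19  "10101"  (len 5)
k=20  "01011"  (len 5)
k=21  "1011"  (len 4)
k=22  "0111010"  (len 7)
k=23  "111010"  (len 6)
k=24  "110101"  (len 6)
k=25  "10101000"  (len 8)
k=26  "01010001010"  (len 11)

11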